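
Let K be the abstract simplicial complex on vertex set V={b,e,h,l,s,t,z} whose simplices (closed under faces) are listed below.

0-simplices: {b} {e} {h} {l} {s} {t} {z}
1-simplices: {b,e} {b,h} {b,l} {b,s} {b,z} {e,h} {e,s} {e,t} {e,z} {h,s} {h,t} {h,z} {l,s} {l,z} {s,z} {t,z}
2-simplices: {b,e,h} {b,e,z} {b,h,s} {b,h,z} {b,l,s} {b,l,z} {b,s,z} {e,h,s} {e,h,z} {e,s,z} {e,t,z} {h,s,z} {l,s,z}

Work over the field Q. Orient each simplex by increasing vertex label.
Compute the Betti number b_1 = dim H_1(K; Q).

b_1=1

n_0=7 n_1=16 n_2=13  [Q]
∂1: piv[be,bh,bl,bs,bz,et] rk=6  ker:eh,es,ez,hs,ht,hz,ls,lz,sz,tz
∂2: piv[beh,bez,bhs,bhz,bls,blz,bsz,ehs,etz] rk=9  ker:ehz,esz,hsz,lsz
b_1=(16−6)−9=1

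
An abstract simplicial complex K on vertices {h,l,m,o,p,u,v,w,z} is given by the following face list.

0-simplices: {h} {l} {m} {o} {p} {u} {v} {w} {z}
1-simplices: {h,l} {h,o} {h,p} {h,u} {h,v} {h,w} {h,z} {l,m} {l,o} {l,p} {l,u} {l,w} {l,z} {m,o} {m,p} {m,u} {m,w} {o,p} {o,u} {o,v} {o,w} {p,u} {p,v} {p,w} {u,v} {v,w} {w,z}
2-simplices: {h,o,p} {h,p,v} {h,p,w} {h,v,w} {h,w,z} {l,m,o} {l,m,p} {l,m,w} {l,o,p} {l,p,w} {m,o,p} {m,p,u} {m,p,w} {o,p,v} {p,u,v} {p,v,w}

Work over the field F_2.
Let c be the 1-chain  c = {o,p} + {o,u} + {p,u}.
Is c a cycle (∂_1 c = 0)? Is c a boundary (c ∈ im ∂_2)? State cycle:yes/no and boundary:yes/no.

n_0=9 n_1=27 n_2=16  [Z2]
∂1: piv[hl,ho,hp,hu,hv,hw,hz,lm] rk=8  ker:lo,lp,lu,lw,lz,mo,mp,mu,mw,op,ou,ov,ow,pu,pv,pw,uv,vw,wz
∂2: piv[hop,hpv,hpw,hvw,hwz,lmo,lmp,lmw,lop,lpw,mpu,opv,puv] rk=13  ker:mop,mpw,pvw
∂1c = 0
c vs im∂2: residual ≠ 0 ⇒ not boundary

cycle:yes boundary:no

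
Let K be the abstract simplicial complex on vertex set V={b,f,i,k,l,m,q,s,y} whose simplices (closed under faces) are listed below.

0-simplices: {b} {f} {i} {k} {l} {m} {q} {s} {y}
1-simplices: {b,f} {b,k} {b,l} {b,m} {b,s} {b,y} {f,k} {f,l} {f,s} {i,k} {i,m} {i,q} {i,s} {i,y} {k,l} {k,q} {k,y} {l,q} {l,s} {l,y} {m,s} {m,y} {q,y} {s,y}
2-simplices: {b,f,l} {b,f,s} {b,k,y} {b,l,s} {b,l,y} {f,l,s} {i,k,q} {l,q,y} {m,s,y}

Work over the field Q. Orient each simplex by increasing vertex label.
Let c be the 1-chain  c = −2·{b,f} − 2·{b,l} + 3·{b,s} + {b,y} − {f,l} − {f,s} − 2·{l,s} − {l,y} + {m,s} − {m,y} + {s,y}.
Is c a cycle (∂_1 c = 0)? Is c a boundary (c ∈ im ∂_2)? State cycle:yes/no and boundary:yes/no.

n_0=9 n_1=24 n_2=9  [Q]
∂1: piv[bf,bk,bl,bm,bs,by,ik,iq] rk=8  ker:fk,fl,fs,im,is,iy,kl,kq,ky,lq,ls,ly,ms,my,qy,sy
∂2: piv[bfl,bfs,bky,bls,bly,ikq,lqy,msy] rk=8  ker:fls
∂1c = 0
c vs im∂2: reduces to 0 ⇒ boundary

cycle:yes boundary:yes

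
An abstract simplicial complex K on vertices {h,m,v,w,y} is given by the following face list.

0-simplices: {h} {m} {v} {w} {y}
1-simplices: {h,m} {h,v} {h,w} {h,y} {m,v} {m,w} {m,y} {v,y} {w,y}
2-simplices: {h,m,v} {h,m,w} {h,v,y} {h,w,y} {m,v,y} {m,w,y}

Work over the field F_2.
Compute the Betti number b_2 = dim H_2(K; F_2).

n_0=5 n_1=9 n_2=6  [Z2]
∂1: piv[hm,hv,hw,hy] rk=4  ker:mv,mw,my,vy,wy
∂2: piv[hmv,hmw,hvy,hwy,mvy] rk=5  ker:mwy
b_2=(6−5)−0=1

b_2=1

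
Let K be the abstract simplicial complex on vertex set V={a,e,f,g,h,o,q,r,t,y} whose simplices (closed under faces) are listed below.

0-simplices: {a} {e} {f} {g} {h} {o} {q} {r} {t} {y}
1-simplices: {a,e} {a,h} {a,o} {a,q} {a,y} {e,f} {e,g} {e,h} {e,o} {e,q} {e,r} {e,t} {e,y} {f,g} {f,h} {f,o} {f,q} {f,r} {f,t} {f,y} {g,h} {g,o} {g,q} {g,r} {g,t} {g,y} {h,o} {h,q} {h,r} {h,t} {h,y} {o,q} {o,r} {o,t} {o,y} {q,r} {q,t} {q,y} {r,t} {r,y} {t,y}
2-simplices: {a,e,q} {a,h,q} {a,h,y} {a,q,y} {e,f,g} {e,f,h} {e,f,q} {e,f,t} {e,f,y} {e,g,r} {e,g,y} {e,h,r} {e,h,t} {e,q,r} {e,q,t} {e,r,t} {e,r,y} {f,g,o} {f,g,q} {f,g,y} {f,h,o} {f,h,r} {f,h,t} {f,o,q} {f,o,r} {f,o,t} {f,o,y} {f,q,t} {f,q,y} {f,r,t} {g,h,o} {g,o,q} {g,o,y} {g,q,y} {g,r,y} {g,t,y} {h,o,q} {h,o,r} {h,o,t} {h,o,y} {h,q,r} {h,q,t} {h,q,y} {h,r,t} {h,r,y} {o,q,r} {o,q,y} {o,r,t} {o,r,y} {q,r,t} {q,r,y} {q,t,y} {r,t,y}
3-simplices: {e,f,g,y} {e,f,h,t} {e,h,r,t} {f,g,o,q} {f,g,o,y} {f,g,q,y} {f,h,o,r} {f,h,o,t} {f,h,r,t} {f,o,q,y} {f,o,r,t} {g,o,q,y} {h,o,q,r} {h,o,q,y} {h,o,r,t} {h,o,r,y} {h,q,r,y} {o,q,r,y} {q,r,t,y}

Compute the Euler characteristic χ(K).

n_0=10 n_1=41 n_2=53 n_3=19
χ=+10−41+53−19=3

χ(K)=3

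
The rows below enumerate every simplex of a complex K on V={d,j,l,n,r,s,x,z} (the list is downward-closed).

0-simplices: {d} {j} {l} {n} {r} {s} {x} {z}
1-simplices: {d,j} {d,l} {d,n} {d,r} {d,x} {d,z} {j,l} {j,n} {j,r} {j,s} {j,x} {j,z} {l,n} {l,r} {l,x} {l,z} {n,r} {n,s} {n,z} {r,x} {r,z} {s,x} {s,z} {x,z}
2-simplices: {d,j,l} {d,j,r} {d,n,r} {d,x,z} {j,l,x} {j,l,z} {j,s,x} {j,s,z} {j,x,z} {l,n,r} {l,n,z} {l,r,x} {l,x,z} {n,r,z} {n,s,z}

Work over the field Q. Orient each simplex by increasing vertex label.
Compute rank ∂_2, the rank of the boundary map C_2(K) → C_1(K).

rank∂_2=14

n_0=8 n_1=24 n_2=15  [Q]
∂1: piv[dj,dl,dn,dr,dx,dz,js] rk=7  ker:jl,jn,jr,jx,jz,ln,lr,lx,lz,nr,ns,nz,rx,rz,sx,sz,xz
∂2: piv[djl,djr,dnr,dxz,jlx,jlz,jsx,jsz,jxz,lnr,lnz,lrx,nrz,nsz] rk=14  ker:lxz
rk∂_2=14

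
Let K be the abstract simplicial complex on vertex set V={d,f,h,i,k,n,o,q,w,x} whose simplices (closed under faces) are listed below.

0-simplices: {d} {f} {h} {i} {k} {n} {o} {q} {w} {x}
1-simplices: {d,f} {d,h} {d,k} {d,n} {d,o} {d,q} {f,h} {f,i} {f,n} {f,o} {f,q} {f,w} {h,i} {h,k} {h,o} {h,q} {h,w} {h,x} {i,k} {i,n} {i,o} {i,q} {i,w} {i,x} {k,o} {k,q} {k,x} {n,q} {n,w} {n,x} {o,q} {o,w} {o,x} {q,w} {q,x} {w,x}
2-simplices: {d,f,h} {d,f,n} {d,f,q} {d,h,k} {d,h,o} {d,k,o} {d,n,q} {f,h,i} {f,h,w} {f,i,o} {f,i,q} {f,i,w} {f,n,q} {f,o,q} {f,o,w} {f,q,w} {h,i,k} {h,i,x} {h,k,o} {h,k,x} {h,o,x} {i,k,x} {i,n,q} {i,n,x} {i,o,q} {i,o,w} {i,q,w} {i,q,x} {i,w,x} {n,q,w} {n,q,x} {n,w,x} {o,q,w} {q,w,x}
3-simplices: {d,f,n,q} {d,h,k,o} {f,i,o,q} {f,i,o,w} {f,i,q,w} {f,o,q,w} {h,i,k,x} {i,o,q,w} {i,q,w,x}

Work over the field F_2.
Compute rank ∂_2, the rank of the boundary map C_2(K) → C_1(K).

n_0=10 n_1=36 n_2=34 n_3=9  [Z2]
∂1: piv[df,dh,dk,dn,do,dq,fi,fw,hx] rk=9  ker:fh,fn,fo,fq,hi,hk,ho,hq,hw,ik,in,io,iq,iw,ix,ko,kq,kx,nq,nw,nx,oq,ow,ox,qw,qx,wx
∂2: piv[dfh,dfn,dfq,dhk,dho,dko,dnq,fhi,fhw,fio,fiq,fiw,foq,fow,fqw,hik,hix,hkx,hox,inq,inx,iqx,iwx,nqw] rk=24  ker:fnq,hko,ikx,ioq,iow,iqw,nqx,nwx,oqw,qwx
∂3: piv[dfnq,dhko,fioq,fiow,fiqw,foqw,hikx,iqwx] rk=8  ker:ioqw
rk∂_2=24

rank∂_2=24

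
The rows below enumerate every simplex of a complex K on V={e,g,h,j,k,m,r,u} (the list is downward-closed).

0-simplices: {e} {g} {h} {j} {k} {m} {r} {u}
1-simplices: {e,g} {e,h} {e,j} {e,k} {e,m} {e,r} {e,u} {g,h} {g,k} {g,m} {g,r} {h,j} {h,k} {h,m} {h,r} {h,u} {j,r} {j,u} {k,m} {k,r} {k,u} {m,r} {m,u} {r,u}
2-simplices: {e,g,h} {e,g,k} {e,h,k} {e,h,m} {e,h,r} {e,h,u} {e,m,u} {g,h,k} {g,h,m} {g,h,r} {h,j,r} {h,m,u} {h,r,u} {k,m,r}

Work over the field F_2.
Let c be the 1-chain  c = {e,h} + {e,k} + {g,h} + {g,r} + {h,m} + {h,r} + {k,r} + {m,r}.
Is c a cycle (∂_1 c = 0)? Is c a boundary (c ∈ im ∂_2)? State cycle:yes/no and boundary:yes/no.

cycle:yes boundary:no

n_0=8 n_1=24 n_2=14  [Z2]
∂1: piv[eg,eh,ej,ek,em,er,eu] rk=7  ker:gh,gk,gm,gr,hj,hk,hm,hr,hu,jr,ju,km,kr,ku,mr,mu,ru
∂2: piv[egh,egk,ehk,ehm,ehr,ehu,emu,ghm,ghr,hjr,hru,kmr] rk=12  ker:ghk,hmu
∂1c = 0
c vs im∂2: residual ≠ 0 ⇒ not boundary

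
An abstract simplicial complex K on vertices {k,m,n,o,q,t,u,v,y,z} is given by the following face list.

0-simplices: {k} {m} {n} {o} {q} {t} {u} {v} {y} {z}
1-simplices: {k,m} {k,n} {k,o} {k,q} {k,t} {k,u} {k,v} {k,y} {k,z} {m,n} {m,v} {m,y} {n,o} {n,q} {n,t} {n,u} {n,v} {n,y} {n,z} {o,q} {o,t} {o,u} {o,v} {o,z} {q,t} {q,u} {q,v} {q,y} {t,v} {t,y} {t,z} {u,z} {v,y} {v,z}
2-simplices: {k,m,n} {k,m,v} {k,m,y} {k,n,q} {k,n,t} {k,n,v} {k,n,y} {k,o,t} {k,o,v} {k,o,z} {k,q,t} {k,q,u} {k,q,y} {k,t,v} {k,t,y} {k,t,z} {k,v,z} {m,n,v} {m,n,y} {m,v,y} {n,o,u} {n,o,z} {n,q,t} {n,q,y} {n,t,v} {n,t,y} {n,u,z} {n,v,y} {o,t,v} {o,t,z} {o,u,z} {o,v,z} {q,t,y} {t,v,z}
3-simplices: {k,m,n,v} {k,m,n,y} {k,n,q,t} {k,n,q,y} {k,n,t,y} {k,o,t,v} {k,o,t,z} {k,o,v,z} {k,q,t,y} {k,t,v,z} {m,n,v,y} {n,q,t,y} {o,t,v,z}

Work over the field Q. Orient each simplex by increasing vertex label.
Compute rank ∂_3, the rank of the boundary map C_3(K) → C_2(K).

rank∂_3=11

n_0=10 n_1=34 n_2=34 n_3=13  [Q]
∂1: piv[km,kn,ko,kq,kt,ku,kv,ky,kz] rk=9  ker:mn,mv,my,no,nq,nt,nu,nv,ny,nz,oq,ot,ou,ov,oz,qt,qu,qv,qy,tv,ty,tz,uz,vy,vz
∂2: piv[kmn,kmv,kmy,knq,knt,knv,kny,kot,kov,koz,kqt,kqu,kqy,ktv,kty,ktz,kvz,mvy,nou,noz,nuz] rk=21  ker:mnv,mny,nqt,nqy,ntv,nty,nvy,otv,otz,ouz,ovz,qty,tvz
∂3: piv[kmnv,kmny,knqt,knqy,knty,kotv,kotz,kovz,kqty,ktvz,mnvy] rk=11  ker:nqty,otvz
rk∂_3=11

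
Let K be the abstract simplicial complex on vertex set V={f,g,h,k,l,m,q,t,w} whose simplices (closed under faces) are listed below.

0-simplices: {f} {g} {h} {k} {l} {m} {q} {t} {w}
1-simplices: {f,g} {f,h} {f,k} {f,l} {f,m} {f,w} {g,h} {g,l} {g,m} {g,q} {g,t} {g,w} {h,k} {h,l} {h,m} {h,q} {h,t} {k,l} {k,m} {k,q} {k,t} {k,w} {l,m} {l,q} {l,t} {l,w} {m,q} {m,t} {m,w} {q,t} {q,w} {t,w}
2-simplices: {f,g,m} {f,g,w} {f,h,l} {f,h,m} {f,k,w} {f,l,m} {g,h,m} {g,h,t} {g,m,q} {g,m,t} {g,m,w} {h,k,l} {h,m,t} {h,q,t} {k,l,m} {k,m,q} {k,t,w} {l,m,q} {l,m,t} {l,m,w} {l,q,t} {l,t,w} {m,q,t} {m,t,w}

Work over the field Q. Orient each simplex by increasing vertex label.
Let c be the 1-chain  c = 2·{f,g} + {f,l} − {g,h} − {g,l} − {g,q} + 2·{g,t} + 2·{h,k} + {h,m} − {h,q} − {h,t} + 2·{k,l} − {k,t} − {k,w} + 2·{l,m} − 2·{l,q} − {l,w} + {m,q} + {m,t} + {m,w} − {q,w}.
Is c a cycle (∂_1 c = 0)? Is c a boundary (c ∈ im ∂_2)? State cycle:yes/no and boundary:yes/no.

cycle:no boundary:no

n_0=9 n_1=32 n_2=24  [Q]
∂1: piv[fg,fh,fk,fl,fm,fw,gq,gt] rk=8  ker:gh,gl,gm,gw,hk,hl,hm,hq,ht,kl,km,kq,kt,kw,lm,lq,lt,lw,mq,mt,mw,qt,qw,tw
∂2: piv[fgm,fgw,fhl,fhm,fkw,flm,ghm,ght,gmq,gmt,gmw,hkl,hqt,klm,kmq,ktw,lmq,lmt,lmw,lqt,ltw] rk=21  ker:hmt,mqt,mtw
∂1c = −3·{f} + 3·{g} − 2·{h} + 2·{k} + 3·{l} − 2·{q} + {t} − 2·{w}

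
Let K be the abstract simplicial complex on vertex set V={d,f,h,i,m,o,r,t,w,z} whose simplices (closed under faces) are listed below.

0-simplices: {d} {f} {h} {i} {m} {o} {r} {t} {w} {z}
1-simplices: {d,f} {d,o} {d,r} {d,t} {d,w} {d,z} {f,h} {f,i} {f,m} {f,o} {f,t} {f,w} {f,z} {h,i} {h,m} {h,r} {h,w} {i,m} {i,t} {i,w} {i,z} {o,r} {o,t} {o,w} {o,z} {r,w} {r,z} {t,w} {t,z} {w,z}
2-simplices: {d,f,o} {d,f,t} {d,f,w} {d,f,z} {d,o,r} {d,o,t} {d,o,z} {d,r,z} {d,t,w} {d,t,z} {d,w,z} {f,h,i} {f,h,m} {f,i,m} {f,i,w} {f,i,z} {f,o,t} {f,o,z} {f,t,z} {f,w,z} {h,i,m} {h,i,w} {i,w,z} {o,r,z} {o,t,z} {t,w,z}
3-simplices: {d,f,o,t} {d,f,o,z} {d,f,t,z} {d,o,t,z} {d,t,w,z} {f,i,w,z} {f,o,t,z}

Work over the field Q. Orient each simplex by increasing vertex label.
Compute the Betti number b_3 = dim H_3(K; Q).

b_3=1

n_0=10 n_1=30 n_2=26 n_3=7  [Q]
∂1: piv[df,do,dr,dt,dw,dz,fh,fi,fm] rk=9  ker:fo,ft,fw,fz,hi,hm,hr,hw,im,it,iw,iz,or,ot,ow,oz,rw,rz,tw,tz,wz
∂2: piv[dfo,dft,dfw,dfz,dor,dot,doz,drz,dtw,dtz,dwz,fhi,fhm,fim,fiw,fiz,hiw] rk=17  ker:fot,foz,ftz,fwz,him,iwz,orz,otz,twz
∂3: piv[dfot,dfoz,dftz,dotz,dtwz,fiwz] rk=6  ker:fotz
b_3=(7−6)−0=1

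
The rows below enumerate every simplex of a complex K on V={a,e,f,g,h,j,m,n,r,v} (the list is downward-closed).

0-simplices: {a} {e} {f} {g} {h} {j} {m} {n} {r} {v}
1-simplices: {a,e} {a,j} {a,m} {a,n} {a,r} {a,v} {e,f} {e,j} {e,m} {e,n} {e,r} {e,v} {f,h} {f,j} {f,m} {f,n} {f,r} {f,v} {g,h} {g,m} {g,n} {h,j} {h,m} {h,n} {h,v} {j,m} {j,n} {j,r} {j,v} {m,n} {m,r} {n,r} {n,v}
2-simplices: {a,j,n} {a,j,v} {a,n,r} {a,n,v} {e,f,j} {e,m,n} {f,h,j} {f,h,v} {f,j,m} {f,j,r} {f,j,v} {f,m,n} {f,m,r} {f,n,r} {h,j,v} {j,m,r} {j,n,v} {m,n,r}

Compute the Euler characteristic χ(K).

n_0=10 n_1=33 n_2=18
χ=+10−33+18=-5

χ(K)=-5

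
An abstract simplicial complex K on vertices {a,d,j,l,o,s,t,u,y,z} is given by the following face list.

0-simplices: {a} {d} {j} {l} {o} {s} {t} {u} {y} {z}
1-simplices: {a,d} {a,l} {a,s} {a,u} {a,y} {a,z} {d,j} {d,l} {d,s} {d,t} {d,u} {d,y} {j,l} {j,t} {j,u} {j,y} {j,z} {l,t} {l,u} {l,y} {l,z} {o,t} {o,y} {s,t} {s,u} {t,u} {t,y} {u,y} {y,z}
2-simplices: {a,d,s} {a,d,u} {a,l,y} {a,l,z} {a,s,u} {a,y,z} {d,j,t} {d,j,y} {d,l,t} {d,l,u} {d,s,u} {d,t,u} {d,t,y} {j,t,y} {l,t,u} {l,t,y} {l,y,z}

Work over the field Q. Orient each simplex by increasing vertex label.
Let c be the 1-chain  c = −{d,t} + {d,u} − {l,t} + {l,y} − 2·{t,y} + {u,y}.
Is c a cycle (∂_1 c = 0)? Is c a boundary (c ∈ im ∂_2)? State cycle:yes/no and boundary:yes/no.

n_0=10 n_1=29 n_2=17  [Q]
∂1: piv[ad,al,as,au,ay,az,dj,dt,ot] rk=9  ker:dl,ds,du,dy,jl,jt,ju,jy,jz,lt,lu,ly,lz,oy,st,su,tu,ty,uy,yz
∂2: piv[ads,adu,aly,alz,asu,ayz,djt,djy,dlt,dlu,dtu,dty,lty] rk=13  ker:dsu,jty,ltu,lyz
∂1c = 0
c vs im∂2: residual ≠ 0 ⇒ not boundary

cycle:yes boundary:no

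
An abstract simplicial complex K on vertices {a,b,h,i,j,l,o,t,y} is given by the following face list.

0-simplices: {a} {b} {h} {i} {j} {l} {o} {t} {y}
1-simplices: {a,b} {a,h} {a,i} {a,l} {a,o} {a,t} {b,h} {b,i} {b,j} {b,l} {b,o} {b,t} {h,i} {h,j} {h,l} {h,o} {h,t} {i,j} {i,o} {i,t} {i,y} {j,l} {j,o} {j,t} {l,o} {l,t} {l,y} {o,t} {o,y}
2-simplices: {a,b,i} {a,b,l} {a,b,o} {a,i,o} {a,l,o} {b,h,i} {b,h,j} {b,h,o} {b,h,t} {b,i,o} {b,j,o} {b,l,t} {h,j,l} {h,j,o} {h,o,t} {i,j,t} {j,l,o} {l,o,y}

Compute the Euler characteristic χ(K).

χ(K)=-2

n_0=9 n_1=29 n_2=18
χ=+9−29+18=-2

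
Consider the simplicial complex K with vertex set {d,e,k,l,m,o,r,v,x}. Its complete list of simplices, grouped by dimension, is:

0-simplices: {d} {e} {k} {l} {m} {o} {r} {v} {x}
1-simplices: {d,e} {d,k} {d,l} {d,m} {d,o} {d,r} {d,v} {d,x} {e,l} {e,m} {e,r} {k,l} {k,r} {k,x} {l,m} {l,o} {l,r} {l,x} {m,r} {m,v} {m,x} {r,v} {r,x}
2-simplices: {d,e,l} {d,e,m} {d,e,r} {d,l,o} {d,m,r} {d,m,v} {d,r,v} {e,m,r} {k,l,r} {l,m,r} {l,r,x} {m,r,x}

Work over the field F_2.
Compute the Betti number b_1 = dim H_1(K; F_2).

n_0=9 n_1=23 n_2=12  [Z2]
∂1: piv[de,dk,dl,dm,do,dr,dv,dx] rk=8  ker:el,em,er,kl,kr,kx,lm,lo,lr,lx,mr,mv,mx,rv,rx
∂2: piv[del,dem,der,dlo,dmr,dmv,drv,klr,lmr,lrx,mrx] rk=11  ker:emr
b_1=(23−8)−11=4

b_1=4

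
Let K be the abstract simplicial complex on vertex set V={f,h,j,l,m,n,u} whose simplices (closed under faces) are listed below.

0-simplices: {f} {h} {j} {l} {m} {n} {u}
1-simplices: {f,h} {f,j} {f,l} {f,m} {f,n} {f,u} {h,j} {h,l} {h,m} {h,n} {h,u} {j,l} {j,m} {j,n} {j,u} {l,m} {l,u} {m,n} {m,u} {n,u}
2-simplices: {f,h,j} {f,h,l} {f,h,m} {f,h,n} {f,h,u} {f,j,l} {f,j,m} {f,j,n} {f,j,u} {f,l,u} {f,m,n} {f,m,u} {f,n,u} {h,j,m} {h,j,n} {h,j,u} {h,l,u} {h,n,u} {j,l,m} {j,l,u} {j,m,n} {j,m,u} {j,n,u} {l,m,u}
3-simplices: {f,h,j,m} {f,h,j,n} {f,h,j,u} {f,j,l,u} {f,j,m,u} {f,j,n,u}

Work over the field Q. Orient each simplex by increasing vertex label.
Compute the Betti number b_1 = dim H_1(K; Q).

n_0=7 n_1=20 n_2=24 n_3=6  [Q]
∂1: piv[fh,fj,fl,fm,fn,fu] rk=6  ker:hj,hl,hm,hn,hu,jl,jm,jn,ju,lm,lu,mn,mu,nu
∂2: piv[fhj,fhl,fhm,fhn,fhu,fjl,fjm,fjn,fju,flu,fmn,fmu,fnu,jlm] rk=14  ker:hjm,hjn,hju,hlu,hnu,jlu,jmn,jmu,jnu,lmu
∂3: piv[fhjm,fhjn,fhju,fjlu,fjmu,fjnu] rk=6
b_1=(20−6)−14=0

b_1=0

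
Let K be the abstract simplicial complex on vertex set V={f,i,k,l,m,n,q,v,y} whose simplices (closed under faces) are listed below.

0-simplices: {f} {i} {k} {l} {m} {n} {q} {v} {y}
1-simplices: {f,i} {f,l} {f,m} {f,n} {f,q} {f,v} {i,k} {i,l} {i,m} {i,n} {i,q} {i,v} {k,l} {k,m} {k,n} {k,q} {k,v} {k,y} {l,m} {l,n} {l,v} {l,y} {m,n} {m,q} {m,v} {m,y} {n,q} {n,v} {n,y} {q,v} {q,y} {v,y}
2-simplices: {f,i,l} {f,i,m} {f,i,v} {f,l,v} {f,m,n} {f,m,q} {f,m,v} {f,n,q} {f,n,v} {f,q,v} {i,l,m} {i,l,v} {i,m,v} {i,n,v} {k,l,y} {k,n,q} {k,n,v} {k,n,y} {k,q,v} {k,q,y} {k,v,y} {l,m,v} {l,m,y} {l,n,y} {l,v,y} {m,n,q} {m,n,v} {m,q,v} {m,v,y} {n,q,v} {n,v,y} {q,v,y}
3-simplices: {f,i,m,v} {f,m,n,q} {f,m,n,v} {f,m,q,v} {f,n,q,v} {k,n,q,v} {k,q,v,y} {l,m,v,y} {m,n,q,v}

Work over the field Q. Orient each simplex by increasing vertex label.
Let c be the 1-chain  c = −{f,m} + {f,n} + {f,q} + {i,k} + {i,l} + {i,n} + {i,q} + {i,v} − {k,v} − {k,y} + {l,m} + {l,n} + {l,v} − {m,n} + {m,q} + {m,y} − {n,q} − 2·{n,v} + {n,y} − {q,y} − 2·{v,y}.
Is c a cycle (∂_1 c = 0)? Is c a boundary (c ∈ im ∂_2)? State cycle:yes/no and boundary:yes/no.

cycle:no boundary:no

n_0=9 n_1=32 n_2=32 n_3=9  [Q]
∂1: piv[fi,fl,fm,fn,fq,fv,ik,ky] rk=8  ker:il,im,in,iq,iv,kl,km,kn,kq,kv,lm,ln,lv,ly,mn,mq,mv,my,nq,nv,ny,qv,qy,vy
∂2: piv[fil,fim,fiv,flv,fmn,fmq,fmv,fnq,fnv,fqv,ilm,inv,kly,knq,knv,kny,kqy,kvy,lmy,lny,lvy] rk=21  ker:ilv,imv,kqv,lmv,mnq,mnv,mqv,mvy,nqv,nvy,qvy
∂3: piv[fimv,fmnq,fmnv,fmqv,fnqv,knqv,kqvy,lmvy] rk=8  ker:mnqv
∂1c = −{f} − 5·{i} + 3·{k} − 2·{l} − {m} + 4·{n} + 3·{q} + {v} − 2·{y}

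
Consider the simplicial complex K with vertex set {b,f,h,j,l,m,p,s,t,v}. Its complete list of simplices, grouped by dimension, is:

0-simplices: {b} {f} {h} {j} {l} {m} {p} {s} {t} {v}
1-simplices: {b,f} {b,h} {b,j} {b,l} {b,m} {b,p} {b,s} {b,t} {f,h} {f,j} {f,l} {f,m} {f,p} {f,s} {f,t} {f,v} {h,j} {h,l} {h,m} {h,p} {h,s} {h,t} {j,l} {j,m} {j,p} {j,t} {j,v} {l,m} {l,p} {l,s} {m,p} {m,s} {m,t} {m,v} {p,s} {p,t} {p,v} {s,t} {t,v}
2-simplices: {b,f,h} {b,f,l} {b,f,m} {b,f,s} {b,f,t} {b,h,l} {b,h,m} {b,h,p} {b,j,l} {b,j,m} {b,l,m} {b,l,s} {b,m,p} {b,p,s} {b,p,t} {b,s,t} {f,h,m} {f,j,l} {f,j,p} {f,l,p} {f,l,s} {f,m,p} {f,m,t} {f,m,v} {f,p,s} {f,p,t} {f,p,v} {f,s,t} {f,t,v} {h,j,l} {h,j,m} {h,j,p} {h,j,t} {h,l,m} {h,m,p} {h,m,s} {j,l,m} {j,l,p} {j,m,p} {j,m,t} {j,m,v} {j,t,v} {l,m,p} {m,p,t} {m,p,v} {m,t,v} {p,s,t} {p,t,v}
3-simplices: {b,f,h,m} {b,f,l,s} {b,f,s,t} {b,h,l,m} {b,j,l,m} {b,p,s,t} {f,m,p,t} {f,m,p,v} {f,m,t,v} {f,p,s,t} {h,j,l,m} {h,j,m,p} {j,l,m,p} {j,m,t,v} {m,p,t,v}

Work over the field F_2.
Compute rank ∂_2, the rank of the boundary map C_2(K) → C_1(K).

n_0=10 n_1=39 n_2=48 n_3=15  [Z2]
∂1: piv[bf,bh,bj,bl,bm,bp,bs,bt,fv] rk=9  ker:fh,fj,fl,fm,fp,fs,ft,hj,hl,hm,hp,hs,ht,jl,jm,jp,jt,jv,lm,lp,ls,mp,ms,mt,mv,ps,pt,pv,st,tv
∂2: piv[bfh,bfl,bfm,bfs,bft,bhl,bhm,bhp,bjl,bjm,blm,bls,bmp,bps,bpt,bst,fjl,fjp,flp,fmp,fmt,fmv,fpv,ftv,hjl,hjt,hms,jmt,jmv] rk=29  ker:fhm,fls,fps,fpt,fst,hjm,hjp,hlm,hmp,jlm,jlp,jmp,jtv,lmp,mpt,mpv,mtv,pst,ptv
∂3: piv[bfhm,bfls,bfst,bhlm,bjlm,bpst,fmpt,fmpv,fmtv,fpst,hjlm,hjmp,jlmp,jmtv,mptv] rk=15
rk∂_2=29

rank∂_2=29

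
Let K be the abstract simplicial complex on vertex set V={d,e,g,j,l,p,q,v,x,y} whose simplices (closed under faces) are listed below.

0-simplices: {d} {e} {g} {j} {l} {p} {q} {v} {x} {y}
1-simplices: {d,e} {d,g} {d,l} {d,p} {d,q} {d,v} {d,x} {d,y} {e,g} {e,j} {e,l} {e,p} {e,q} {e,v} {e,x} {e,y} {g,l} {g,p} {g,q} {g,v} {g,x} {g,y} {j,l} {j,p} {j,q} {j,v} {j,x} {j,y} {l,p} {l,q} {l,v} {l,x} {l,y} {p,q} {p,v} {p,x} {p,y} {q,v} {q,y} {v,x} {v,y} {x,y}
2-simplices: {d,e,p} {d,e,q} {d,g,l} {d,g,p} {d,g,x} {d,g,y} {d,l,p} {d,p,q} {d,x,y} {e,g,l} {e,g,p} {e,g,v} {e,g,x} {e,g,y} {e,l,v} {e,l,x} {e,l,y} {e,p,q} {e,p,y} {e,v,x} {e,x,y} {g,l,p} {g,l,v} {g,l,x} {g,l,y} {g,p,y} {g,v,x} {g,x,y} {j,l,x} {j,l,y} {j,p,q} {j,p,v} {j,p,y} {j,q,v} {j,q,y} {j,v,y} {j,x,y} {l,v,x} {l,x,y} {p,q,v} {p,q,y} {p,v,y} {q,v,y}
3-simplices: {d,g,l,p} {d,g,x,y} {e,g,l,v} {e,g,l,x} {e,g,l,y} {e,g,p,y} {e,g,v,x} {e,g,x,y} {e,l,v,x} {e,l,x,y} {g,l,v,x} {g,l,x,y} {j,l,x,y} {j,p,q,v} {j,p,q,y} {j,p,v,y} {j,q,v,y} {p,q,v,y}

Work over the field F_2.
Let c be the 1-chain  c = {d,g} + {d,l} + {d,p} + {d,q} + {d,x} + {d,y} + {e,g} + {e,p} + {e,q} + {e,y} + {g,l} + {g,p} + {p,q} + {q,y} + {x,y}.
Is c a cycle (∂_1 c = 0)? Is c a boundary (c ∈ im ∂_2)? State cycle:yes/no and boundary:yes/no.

n_0=10 n_1=42 n_2=43 n_3=18  [Z2]
∂1: piv[de,dg,dl,dp,dq,dv,dx,dy,ej] rk=9  ker:eg,el,ep,eq,ev,ex,ey,gl,gp,gq,gv,gx,gy,jl,jp,jq,jv,jx,jy,lp,lq,lv,lx,ly,pq,pv,px,py,qv,qy,vx,vy,xy
∂2: piv[dep,deq,dgl,dgp,dgx,dgy,dlp,dpq,dxy,egl,egp,egv,egx,egy,elv,elx,ely,epy,evx,jlx,jly,jpq,jpv,jpy,jqv,jqy,jvy] rk=27  ker:epq,exy,glp,glv,glx,gly,gpy,gvx,gxy,jxy,lvx,lxy,pqv,pqy,pvy,qvy
∂3: piv[dglp,dgxy,eglv,eglx,egly,egpy,egvx,egxy,elvx,elxy,jlxy,jpqv,jpqy,jpvy,jqvy] rk=15  ker:glvx,glxy,pqvy
∂1c = 0
c vs im∂2: reduces to 0 ⇒ boundary

cycle:yes boundary:yes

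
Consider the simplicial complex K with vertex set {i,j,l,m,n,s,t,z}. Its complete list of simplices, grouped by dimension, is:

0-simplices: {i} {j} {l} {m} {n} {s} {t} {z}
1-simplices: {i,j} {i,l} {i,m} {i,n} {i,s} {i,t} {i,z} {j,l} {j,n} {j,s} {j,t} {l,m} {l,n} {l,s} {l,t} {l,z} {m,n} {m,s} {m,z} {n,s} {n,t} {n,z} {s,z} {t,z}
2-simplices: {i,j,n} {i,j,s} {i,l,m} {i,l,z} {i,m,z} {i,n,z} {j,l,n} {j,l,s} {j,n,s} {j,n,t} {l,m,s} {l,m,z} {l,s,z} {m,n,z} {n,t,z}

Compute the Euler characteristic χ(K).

n_0=8 n_1=24 n_2=15
χ=+8−24+15=-1

χ(K)=-1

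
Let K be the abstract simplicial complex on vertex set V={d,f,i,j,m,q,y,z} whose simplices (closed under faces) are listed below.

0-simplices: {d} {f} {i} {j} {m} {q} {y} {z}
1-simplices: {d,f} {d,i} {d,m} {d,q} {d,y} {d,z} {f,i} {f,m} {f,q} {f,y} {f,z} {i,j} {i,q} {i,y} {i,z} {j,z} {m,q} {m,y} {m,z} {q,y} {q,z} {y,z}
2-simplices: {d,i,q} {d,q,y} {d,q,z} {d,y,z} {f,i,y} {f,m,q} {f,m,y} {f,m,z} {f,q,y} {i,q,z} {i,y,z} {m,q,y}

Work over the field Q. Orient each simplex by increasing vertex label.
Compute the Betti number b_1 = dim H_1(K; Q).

b_1=4

n_0=8 n_1=22 n_2=12  [Q]
∂1: piv[df,di,dm,dq,dy,dz,ij] rk=7  ker:fi,fm,fq,fy,fz,iq,iy,iz,jz,mq,my,mz,qy,qz,yz
∂2: piv[diq,dqy,dqz,dyz,fiy,fmq,fmy,fmz,fqy,iqz,iyz] rk=11  ker:mqy
b_1=(22−7)−11=4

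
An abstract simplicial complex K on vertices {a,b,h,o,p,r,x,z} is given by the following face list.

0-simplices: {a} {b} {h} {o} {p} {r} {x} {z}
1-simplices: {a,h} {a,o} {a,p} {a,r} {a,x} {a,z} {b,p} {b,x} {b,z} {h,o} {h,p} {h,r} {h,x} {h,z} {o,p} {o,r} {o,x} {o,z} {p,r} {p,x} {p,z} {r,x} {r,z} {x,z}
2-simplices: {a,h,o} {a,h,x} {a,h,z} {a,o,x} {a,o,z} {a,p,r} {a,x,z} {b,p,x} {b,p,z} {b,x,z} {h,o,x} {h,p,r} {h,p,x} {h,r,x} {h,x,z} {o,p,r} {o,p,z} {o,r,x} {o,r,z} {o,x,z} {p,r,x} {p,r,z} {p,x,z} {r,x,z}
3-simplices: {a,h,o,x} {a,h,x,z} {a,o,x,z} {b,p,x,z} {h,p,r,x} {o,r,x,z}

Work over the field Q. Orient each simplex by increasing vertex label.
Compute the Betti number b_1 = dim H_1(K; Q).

b_1=1

n_0=8 n_1=24 n_2=24 n_3=6  [Q]
∂1: piv[ah,ao,ap,ar,ax,az,bp] rk=7  ker:bx,bz,ho,hp,hr,hx,hz,op,or,ox,oz,pr,px,pz,rx,rz,xz
∂2: piv[aho,ahx,ahz,aox,aoz,apr,axz,bpx,bpz,bxz,hpr,hpx,hrx,opr,opz,orz] rk=16  ker:hox,hxz,orx,oxz,prx,prz,pxz,rxz
∂3: piv[ahox,ahxz,aoxz,bpxz,hprx,orxz] rk=6
b_1=(24−7)−16=1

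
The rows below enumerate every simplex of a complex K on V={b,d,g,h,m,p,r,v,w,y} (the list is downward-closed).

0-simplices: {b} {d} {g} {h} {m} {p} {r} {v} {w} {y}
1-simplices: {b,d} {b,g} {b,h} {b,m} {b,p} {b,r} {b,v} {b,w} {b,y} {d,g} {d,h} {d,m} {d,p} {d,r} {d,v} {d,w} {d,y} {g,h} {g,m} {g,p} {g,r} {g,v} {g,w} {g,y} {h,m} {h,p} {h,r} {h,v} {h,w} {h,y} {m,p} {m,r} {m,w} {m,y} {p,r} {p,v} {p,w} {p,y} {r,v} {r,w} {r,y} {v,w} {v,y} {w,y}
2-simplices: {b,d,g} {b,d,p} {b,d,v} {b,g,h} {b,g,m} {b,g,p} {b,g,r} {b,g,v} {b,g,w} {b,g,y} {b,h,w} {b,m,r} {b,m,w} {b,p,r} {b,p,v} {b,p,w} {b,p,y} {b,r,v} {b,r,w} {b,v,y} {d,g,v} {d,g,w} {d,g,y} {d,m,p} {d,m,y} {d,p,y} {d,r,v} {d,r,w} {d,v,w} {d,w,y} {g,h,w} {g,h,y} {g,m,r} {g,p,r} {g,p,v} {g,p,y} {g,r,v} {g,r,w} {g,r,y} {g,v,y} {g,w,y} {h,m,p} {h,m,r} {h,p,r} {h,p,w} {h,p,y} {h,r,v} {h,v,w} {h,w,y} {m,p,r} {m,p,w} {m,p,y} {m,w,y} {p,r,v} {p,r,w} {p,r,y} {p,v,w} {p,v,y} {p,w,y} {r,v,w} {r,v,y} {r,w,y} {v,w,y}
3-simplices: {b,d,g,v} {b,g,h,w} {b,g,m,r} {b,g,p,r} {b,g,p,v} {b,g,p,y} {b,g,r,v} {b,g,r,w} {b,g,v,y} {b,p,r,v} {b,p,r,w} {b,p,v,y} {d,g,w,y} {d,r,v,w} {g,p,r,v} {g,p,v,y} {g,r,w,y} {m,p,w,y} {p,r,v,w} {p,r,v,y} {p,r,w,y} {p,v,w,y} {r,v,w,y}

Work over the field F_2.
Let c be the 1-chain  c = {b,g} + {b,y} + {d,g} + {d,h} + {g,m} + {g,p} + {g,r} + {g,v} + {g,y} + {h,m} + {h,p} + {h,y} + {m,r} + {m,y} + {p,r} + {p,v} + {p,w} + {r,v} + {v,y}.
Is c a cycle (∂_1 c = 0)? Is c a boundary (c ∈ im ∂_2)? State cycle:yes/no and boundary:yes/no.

cycle:no boundary:no

n_0=10 n_1=44 n_2=63 n_3=23  [Z2]
∂1: piv[bd,bg,bh,bm,bp,br,bv,bw,by] rk=9  ker:dg,dh,dm,dp,dr,dv,dw,dy,gh,gm,gp,gr,gv,gw,gy,hm,hp,hr,hv,hw,hy,mp,mr,mw,my,pr,pv,pw,py,rv,rw,ry,vw,vy,wy
∂2: piv[bdg,bdp,bdv,bgh,bgm,bgp,bgr,bgv,bgw,bgy,bhw,bmr,bmw,bpr,bpv,bpw,bpy,brv,brw,bvy,dgw,dgy,dmp,dmy,drv,dvw,dwy,ghy,gry,hmp,hmr,hpr,hpw,hrv] rk=34  ker:dgv,dpy,drw,ghw,gmr,gpr,gpv,gpy,grv,grw,gvy,gwy,hpy,hvw,hwy,mpr,mpw,mpy,mwy,prv,prw,pry,pvw,pvy,pwy,rvw,rvy,rwy,vwy
∂3: piv[bdgv,bghw,bgmr,bgpr,bgpv,bgpy,bgrv,bgrw,bgvy,bprv,bprw,bpvy,dgwy,drvw,grwy,mpwy,prvw,prvy,prwy,pvwy] rk=20  ker:gprv,gpvy,rvwy
∂1c = {g} + {p} + {w} + {y}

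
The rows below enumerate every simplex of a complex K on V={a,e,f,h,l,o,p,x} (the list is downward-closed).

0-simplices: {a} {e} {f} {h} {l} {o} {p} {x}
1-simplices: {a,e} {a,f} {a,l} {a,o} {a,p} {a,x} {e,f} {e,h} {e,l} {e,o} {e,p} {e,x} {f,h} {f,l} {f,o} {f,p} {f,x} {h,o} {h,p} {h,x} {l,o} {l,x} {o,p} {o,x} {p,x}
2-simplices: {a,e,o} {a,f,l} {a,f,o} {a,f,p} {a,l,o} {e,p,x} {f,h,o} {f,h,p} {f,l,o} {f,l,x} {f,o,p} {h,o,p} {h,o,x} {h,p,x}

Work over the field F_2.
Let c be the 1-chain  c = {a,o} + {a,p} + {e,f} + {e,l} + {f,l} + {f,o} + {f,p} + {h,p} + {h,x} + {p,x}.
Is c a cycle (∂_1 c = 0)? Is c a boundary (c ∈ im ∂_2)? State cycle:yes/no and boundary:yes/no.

n_0=8 n_1=25 n_2=14  [Z2]
∂1: piv[ae,af,al,ao,ap,ax,eh] rk=7  ker:ef,el,eo,ep,ex,fh,fl,fo,fp,fx,ho,hp,hx,lo,lx,op,ox,px
∂2: piv[aeo,afl,afo,afp,alo,epx,fho,fhp,flx,fop,hox,hpx] rk=12  ker:flo,hop
∂1c = 0
c vs im∂2: residual ≠ 0 ⇒ not boundary

cycle:yes boundary:no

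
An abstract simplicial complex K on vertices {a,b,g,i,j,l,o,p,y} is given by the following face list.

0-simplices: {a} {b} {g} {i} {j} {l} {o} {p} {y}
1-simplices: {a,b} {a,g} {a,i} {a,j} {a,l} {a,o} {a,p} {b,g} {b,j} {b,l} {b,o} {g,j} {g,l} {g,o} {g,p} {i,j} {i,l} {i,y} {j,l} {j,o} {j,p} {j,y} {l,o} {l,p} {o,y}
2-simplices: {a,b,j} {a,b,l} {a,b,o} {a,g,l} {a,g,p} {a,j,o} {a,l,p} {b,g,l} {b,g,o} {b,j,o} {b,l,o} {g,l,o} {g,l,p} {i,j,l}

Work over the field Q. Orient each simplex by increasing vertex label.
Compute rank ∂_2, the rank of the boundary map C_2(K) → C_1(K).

n_0=9 n_1=25 n_2=14  [Q]
∂1: piv[ab,ag,ai,aj,al,ao,ap,iy] rk=8  ker:bg,bj,bl,bo,gj,gl,go,gp,ij,il,jl,jo,jp,jy,lo,lp,oy
∂2: piv[abj,abl,abo,agl,agp,ajo,alp,bgl,bgo,blo,ijl] rk=11  ker:bjo,glo,glp
rk∂_2=11

rank∂_2=11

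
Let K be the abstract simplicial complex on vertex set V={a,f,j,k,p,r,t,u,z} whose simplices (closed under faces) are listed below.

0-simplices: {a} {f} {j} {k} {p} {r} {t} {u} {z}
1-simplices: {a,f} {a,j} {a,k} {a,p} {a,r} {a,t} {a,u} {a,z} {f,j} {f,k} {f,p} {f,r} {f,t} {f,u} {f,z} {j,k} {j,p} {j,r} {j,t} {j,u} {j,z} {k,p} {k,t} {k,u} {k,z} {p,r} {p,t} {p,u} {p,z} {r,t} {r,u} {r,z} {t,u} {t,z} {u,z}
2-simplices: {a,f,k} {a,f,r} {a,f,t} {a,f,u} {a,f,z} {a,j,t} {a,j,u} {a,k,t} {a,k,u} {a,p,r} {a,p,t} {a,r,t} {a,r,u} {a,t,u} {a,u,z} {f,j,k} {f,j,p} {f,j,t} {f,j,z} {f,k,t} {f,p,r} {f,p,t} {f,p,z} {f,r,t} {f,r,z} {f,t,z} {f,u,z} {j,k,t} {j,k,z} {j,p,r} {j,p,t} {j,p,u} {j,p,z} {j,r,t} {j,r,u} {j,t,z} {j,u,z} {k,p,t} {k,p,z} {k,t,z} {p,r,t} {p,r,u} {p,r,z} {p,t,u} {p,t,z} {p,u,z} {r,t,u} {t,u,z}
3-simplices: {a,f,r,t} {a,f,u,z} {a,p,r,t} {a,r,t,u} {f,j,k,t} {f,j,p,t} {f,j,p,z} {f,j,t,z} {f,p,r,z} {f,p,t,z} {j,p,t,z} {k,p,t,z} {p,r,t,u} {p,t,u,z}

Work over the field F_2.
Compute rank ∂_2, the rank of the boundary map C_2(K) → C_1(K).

rank∂_2=27

n_0=9 n_1=35 n_2=48 n_3=14  [Z2]
∂1: piv[af,aj,ak,ap,ar,at,au,az] rk=8  ker:fj,fk,fp,fr,ft,fu,fz,jk,jp,jr,jt,ju,jz,kp,kt,ku,kz,pr,pt,pu,pz,rt,ru,rz,tu,tz,uz
∂2: piv[afk,afr,aft,afu,afz,ajt,aju,akt,aku,apr,apt,art,aru,atu,auz,fjk,fjp,fjt,fjz,fpr,fpz,frz,ftz,jkz,jpr,jpu,kpt] rk=27  ker:fkt,fpt,frt,fuz,jkt,jpt,jpz,jrt,jru,jtz,juz,kpz,ktz,prt,pru,prz,ptu,ptz,puz,rtu,tuz
∂3: piv[afrt,afuz,aprt,artu,fjkt,fjpt,fjpz,fjtz,fprz,fptz,kptz,prtu,ptuz] rk=13  ker:jptz
rk∂_2=27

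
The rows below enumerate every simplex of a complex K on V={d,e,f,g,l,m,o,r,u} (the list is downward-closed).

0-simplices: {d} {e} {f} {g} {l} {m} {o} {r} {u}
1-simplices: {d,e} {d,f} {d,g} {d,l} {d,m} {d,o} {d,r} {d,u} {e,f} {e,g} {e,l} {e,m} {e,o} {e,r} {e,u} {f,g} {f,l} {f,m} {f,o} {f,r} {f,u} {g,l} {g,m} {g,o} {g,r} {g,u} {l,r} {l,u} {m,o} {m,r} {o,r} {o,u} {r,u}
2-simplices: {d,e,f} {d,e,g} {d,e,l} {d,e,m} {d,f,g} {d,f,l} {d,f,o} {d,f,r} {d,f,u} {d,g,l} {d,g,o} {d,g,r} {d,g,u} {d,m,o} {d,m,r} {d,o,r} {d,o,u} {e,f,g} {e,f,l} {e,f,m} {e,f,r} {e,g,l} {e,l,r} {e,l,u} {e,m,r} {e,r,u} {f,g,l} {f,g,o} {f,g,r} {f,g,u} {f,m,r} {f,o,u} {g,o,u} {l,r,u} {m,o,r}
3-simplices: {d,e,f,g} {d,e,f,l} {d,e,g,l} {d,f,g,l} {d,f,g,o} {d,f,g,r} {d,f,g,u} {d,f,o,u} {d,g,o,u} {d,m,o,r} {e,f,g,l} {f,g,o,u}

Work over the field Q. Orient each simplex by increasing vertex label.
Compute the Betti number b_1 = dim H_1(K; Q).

n_0=9 n_1=33 n_2=35 n_3=12  [Q]
∂1: piv[de,df,dg,dl,dm,do,dr,du] rk=8  ker:ef,eg,el,em,eo,er,eu,fg,fl,fm,fo,fr,fu,gl,gm,go,gr,gu,lr,lu,mo,mr,or,ou,ru
∂2: piv[def,deg,del,dem,dfg,dfl,dfo,dfr,dfu,dgl,dgo,dgr,dgu,dmo,dmr,dor,dou,efm,efr,elr,elu,eru] rk=22  ker:efg,efl,egl,emr,fgl,fgo,fgr,fgu,fmr,fou,gou,lru,mor
∂3: piv[defg,defl,degl,dfgl,dfgo,dfgr,dfgu,dfou,dgou,dmor] rk=10  ker:efgl,fgou
b_1=(33−8)−22=3

b_1=3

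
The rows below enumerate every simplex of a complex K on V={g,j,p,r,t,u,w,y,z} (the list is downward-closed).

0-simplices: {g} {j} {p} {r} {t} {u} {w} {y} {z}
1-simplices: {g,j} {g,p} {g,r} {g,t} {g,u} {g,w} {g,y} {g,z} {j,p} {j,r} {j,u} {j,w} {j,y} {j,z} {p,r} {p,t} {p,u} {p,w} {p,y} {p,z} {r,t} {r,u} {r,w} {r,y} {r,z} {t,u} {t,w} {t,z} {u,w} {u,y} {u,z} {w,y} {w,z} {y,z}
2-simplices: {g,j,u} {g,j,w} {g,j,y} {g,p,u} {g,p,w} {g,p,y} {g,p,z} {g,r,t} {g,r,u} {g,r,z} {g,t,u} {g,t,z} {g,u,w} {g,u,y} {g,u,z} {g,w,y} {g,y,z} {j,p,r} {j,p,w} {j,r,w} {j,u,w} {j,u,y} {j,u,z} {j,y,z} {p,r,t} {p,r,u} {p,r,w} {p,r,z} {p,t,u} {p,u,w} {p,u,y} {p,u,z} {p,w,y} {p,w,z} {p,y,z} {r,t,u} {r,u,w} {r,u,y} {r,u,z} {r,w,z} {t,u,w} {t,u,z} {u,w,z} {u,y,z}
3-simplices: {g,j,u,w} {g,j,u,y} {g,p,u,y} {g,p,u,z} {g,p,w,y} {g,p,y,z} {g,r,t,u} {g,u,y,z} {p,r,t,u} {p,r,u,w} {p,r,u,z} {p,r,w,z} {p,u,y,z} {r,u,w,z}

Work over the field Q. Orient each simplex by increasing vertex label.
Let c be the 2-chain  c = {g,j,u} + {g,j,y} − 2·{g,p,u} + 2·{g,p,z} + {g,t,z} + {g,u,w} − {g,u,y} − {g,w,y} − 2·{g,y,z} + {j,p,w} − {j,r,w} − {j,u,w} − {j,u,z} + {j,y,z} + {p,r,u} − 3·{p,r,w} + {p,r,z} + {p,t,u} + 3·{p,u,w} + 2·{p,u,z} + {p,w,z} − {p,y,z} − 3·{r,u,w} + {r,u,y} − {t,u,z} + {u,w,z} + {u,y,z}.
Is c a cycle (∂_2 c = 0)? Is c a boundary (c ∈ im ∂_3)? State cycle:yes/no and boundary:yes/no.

n_0=9 n_1=34 n_2=44 n_3=14  [Q]
∂1: piv[gj,gp,gr,gt,gu,gw,gy,gz] rk=8  ker:jp,jr,ju,jw,jy,jz,pr,pt,pu,pw,py,pz,rt,ru,rw,ry,rz,tu,tw,tz,uw,uy,uz,wy,wz,yz
∂2: piv[gju,gjw,gjy,gpu,gpw,gpy,gpz,grt,gru,grz,gtu,gtz,guw,guy,guz,gwy,gyz,jpr,jpw,jrw,juz,prt,pru,pwz,ruy,tuw] rk=26  ker:juw,juy,jyz,prw,prz,ptu,puw,puy,puz,pwy,pyz,rtu,ruw,ruz,rwz,tuz,uwz,uyz
∂3: piv[gjuw,gjuy,gpuy,gpuz,gpwy,gpyz,grtu,guyz,prtu,pruw,pruz,prwz,ruwz] rk=13  ker:puyz
∂2c = 2·{g,j} + {g,t} + {g,u} − 2·{g,w} − {g,y} − {g,z} + {j,p} − {j,r} − {j,u} + {j,w} + 2·{j,y} − {p,r} + {p,t} + {p,u} + 2·{p,w} − {p,y} − {p,z} − {r,u} − {r,w} − {r,y} + {r,z} + 2·{t,z} + {u,w} + {u,y} − 2·{u,z} − {w,y} + 2·{w,z} − {y,z}

cycle:no boundary:no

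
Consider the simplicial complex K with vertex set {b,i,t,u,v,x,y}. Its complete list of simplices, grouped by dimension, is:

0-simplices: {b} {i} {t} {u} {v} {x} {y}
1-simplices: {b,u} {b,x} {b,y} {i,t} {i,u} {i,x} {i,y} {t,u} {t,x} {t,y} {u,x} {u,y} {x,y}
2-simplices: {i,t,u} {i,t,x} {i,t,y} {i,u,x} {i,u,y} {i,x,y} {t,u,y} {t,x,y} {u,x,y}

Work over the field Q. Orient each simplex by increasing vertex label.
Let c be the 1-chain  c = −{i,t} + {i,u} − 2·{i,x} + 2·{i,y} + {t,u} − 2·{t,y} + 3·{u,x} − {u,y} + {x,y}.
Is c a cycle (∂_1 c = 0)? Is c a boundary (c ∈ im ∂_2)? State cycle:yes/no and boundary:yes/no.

cycle:yes boundary:yes

n_0=7 n_1=13 n_2=9  [Q]
∂1: piv[bu,bx,by,it,iu] rk=5  ker:ix,iy,tu,tx,ty,ux,uy,xy
∂2: piv[itu,itx,ity,iux,iuy,ixy] rk=6  ker:tuy,txy,uxy
∂1c = 0
c vs im∂2: reduces to 0 ⇒ boundary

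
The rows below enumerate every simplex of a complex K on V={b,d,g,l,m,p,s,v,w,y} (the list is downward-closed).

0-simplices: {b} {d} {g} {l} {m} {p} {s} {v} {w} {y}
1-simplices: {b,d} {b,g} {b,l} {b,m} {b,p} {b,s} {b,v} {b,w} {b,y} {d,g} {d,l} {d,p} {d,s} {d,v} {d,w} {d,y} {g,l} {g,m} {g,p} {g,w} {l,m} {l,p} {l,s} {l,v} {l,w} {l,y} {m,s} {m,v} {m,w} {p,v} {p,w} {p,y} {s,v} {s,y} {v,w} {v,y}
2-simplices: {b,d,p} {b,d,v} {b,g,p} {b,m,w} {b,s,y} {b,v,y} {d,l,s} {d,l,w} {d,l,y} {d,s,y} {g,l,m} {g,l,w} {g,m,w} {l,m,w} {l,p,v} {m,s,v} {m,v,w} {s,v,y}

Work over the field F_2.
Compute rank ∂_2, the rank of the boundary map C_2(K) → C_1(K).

rank∂_2=17

n_0=10 n_1=36 n_2=18  [Z2]
∂1: piv[bd,bg,bl,bm,bp,bs,bv,bw,by] rk=9  ker:dg,dl,dp,ds,dv,dw,dy,gl,gm,gp,gw,lm,lp,ls,lv,lw,ly,ms,mv,mw,pv,pw,py,sv,sy,vw,vy
∂2: piv[bdp,bdv,bgp,bmw,bsy,bvy,dls,dlw,dly,dsy,glm,glw,gmw,lpv,msv,mvw,svy] rk=17  ker:lmw
rk∂_2=17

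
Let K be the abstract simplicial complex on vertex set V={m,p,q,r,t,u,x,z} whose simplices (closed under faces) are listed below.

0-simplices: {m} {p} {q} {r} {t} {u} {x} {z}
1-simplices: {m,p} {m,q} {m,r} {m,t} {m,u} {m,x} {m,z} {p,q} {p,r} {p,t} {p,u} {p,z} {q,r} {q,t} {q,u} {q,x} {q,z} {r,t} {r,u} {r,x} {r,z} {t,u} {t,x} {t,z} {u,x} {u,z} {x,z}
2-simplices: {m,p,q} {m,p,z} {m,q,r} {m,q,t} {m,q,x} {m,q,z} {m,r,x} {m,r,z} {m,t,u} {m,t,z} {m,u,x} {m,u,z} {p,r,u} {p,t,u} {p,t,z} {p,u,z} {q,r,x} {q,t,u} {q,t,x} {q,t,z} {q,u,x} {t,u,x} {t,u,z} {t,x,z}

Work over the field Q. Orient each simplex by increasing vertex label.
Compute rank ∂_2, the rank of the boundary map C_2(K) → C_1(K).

rank∂_2=18

n_0=8 n_1=27 n_2=24  [Q]
∂1: piv[mp,mq,mr,mt,mu,mx,mz] rk=7  ker:pq,pr,pt,pu,pz,qr,qt,qu,qx,qz,rt,ru,rx,rz,tu,tx,tz,ux,uz,xz
∂2: piv[mpq,mpz,mqr,mqt,mqx,mqz,mrx,mrz,mtu,mtz,mux,muz,pru,ptu,ptz,qtu,qtx,txz] rk=18  ker:puz,qrx,qtz,qux,tux,tuz
rk∂_2=18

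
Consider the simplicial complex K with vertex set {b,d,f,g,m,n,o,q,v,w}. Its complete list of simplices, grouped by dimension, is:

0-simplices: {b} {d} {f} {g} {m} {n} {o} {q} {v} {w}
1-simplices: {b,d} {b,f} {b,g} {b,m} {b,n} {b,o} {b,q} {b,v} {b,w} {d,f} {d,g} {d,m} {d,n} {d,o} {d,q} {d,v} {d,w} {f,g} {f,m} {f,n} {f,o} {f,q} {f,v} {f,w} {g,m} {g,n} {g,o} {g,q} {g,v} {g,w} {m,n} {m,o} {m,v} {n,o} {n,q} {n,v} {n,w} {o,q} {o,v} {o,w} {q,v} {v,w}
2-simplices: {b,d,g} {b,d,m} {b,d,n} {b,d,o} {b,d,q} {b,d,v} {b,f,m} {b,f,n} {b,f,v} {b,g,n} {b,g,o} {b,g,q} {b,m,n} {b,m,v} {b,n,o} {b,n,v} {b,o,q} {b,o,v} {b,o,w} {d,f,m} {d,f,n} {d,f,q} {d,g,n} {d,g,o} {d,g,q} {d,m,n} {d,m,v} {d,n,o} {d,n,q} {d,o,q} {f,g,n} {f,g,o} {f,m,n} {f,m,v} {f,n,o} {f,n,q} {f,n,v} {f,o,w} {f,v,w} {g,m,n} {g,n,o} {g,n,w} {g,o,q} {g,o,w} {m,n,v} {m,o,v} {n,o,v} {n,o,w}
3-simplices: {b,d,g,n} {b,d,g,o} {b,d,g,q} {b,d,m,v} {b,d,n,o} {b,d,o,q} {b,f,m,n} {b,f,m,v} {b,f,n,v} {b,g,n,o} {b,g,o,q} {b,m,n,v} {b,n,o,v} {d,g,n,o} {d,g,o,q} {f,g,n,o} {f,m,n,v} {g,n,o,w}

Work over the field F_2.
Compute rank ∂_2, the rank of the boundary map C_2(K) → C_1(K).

n_0=10 n_1=42 n_2=48 n_3=18  [Z2]
∂1: piv[bd,bf,bg,bm,bn,bo,bq,bv,bw] rk=9  ker:df,dg,dm,dn,do,dq,dv,dw,fg,fm,fn,fo,fq,fv,fw,gm,gn,go,gq,gv,gw,mn,mo,mv,no,nq,nv,nw,oq,ov,ow,qv,vw
∂2: piv[bdg,bdm,bdn,bdo,bdq,bdv,bfm,bfn,bfv,bgn,bgo,bgq,bmn,bmv,bno,bnv,boq,bov,bow,dfm,dfq,dnq,fgn,fgo,fow,fvw,gmn,gnw,gow,mov] rk=30  ker:dfn,dgn,dgo,dgq,dmn,dmv,dno,doq,fmn,fmv,fno,fnq,fnv,gno,goq,mnv,nov,now
∂3: piv[bdgn,bdgo,bdgq,bdmv,bdno,bdoq,bfmn,bfmv,bfnv,bgno,bgoq,bmnv,bnov,fgno,gnow] rk=15  ker:dgno,dgoq,fmnv
rk∂_2=30

rank∂_2=30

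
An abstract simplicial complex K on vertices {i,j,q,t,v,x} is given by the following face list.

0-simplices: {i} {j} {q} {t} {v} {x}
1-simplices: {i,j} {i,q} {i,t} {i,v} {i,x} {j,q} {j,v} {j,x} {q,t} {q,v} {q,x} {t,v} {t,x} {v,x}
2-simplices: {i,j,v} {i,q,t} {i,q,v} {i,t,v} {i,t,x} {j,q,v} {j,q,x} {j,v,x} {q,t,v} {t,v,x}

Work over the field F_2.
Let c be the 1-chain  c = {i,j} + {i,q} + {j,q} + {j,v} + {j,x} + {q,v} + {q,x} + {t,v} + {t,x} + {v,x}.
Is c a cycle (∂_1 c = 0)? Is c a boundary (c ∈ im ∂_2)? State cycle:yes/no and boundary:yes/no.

n_0=6 n_1=14 n_2=10  [Z2]
∂1: piv[ij,iq,it,iv,ix] rk=5  ker:jq,jv,jx,qt,qv,qx,tv,tx,vx
∂2: piv[ijv,iqt,iqv,itv,itx,jqv,jqx,jvx,tvx] rk=9  ker:qtv
∂1c = 0
c vs im∂2: reduces to 0 ⇒ boundary

cycle:yes boundary:yes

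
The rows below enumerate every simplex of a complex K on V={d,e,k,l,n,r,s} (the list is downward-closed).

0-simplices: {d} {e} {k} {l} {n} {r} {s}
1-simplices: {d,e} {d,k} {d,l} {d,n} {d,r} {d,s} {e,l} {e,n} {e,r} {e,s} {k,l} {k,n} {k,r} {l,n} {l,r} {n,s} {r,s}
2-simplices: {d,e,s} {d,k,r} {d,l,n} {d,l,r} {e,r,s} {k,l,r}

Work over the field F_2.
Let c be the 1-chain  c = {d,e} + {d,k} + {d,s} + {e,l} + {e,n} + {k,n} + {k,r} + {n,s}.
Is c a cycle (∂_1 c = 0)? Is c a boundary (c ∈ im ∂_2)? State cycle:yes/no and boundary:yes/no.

n_0=7 n_1=17 n_2=6  [Z2]
∂1: piv[de,dk,dl,dn,dr,ds] rk=6  ker:el,en,er,es,kl,kn,kr,ln,lr,ns,rs
∂2: piv[des,dkr,dln,dlr,ers,klr] rk=6
∂1c = {d} + {e} + {k} + {l} + {n} + {r}

cycle:no boundary:no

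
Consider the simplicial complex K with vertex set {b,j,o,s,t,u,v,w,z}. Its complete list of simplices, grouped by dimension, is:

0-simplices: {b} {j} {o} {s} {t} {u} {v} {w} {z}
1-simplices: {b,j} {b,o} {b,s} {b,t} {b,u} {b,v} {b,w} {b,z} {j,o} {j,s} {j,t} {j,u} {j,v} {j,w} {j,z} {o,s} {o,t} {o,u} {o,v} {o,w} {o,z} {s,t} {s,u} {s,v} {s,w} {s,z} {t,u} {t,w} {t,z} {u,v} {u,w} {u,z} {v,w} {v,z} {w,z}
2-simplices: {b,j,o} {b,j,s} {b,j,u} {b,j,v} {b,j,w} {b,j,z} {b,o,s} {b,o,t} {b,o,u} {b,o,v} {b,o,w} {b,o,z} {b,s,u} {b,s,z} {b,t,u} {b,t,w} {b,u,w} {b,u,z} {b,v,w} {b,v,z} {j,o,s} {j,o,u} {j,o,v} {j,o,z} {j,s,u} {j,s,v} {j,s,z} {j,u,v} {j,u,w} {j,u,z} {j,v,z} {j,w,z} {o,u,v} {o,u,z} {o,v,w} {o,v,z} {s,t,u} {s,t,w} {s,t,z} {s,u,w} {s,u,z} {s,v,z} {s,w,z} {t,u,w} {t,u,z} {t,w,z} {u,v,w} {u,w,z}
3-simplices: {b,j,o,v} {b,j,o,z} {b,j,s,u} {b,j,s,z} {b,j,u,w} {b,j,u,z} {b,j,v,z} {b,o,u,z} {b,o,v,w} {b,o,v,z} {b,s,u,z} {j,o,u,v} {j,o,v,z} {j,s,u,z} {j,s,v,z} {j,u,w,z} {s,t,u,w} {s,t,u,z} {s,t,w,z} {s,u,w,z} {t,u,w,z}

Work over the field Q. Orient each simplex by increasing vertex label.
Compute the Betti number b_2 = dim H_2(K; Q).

b_2=4

n_0=9 n_1=35 n_2=48 n_3=21  [Q]
∂1: piv[bj,bo,bs,bt,bu,bv,bw,bz] rk=8  ker:jo,js,jt,ju,jv,jw,jz,os,ot,ou,ov,ow,oz,st,su,sv,sw,sz,tu,tw,tz,uv,uw,uz,vw,vz,wz
∂2: piv[bjo,bjs,bju,bjv,bjw,bjz,bos,bot,bou,bov,bow,boz,bsu,bsz,btu,btw,buw,buz,bvw,bvz,jsv,juv,jwz,stu,stw,stz] rk=26  ker:jos,jou,jov,joz,jsu,jsz,juw,juz,jvz,ouv,ouz,ovw,ovz,suw,suz,svz,swz,tuw,tuz,twz,uvw,uwz
∂3: piv[bjov,bjoz,bjsu,bjsz,bjuw,bjuz,bjvz,bouz,bovw,bovz,bsuz,jouv,jsvz,juwz,stuw,stuz,stwz,suwz] rk=18  ker:jovz,jsuz,tuwz
b_2=(48−26)−18=4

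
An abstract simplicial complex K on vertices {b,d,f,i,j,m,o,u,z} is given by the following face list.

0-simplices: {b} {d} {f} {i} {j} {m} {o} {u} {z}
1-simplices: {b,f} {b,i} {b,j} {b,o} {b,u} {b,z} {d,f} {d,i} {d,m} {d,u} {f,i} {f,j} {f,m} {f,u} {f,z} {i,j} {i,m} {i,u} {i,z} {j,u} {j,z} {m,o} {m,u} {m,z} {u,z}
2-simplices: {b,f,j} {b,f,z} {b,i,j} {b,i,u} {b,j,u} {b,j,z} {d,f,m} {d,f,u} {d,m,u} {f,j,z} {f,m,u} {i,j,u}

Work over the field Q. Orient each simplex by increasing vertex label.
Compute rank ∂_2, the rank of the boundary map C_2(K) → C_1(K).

rank∂_2=9

n_0=9 n_1=25 n_2=12  [Q]
∂1: piv[bf,bi,bj,bo,bu,bz,df,dm] rk=8  ker:di,du,fi,fj,fm,fu,fz,ij,im,iu,iz,ju,jz,mo,mu,mz,uz
∂2: piv[bfj,bfz,bij,biu,bju,bjz,dfm,dfu,dmu] rk=9  ker:fjz,fmu,iju
rk∂_2=9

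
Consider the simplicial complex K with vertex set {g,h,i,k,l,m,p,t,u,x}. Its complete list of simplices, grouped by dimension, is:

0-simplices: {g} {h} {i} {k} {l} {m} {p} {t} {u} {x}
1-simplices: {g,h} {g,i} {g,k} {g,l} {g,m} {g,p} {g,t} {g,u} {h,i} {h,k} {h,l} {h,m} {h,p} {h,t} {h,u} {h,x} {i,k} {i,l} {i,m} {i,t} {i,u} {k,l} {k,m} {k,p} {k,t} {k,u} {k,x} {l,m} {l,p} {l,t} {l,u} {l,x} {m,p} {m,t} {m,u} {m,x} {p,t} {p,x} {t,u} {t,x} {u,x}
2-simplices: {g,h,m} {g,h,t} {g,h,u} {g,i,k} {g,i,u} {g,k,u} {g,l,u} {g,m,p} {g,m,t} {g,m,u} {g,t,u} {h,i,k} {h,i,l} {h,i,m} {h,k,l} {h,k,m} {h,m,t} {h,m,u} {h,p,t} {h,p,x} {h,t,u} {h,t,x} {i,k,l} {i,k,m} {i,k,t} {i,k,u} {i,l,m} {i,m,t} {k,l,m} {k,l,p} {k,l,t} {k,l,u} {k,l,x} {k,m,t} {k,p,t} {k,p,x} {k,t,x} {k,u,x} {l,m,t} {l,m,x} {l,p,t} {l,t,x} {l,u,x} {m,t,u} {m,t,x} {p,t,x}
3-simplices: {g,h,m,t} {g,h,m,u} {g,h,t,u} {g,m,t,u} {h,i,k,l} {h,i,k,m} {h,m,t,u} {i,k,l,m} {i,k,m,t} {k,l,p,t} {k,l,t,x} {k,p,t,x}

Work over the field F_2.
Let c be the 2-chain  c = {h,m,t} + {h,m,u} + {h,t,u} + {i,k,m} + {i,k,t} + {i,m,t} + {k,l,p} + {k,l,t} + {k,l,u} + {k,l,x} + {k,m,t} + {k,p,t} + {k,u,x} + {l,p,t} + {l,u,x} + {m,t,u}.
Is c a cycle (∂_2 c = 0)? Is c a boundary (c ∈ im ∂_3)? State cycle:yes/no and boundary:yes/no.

n_0=10 n_1=41 n_2=46 n_3=12  [Z2]
∂1: piv[gh,gi,gk,gl,gm,gp,gt,gu,hx] rk=9  ker:hi,hk,hl,hm,hp,ht,hu,ik,il,im,it,iu,kl,km,kp,kt,ku,kx,lm,lp,lt,lu,lx,mp,mt,mu,mx,pt,px,tu,tx,ux
∂2: piv[ghm,ght,ghu,gik,giu,gku,glu,gmp,gmt,gmu,gtu,hik,hil,him,hkl,hkm,hpt,hpx,htx,ikt,ilm,imt,klp,klt,klu,klx,kpt,kpx,kux,lmx] rk=30  ker:hmt,hmu,htu,ikl,ikm,iku,klm,kmt,ktx,lmt,lpt,ltx,lux,mtu,mtx,ptx
∂3: piv[ghmt,ghmu,ghtu,gmtu,hikl,hikm,iklm,ikmt,klpt,kltx,kptx] rk=11  ker:hmtu
∂2c = 0
c vs im∂3: residual ≠ 0 ⇒ not boundary

cycle:yes boundary:no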